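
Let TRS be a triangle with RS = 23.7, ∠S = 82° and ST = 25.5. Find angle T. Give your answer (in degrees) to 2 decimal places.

46.59

By the law of cosines, TR² = RS² + ST² − 2·RS·ST·cos S = 1043.7, so TR ≈ 32.307.
Law of cosines again: cos T = (ST² + TR² − RS²)/(2·ST·TR) ≈ 0.68721, so ∠T ≈ 46.59°.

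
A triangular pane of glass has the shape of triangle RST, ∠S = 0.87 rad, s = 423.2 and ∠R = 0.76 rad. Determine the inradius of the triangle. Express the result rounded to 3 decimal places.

118.720

The third angle is ∠T = π − ∠R − ∠S = 1.512 rad.
Law of sines: r = s·sin R/sin S ≈ 381.45.
Law of sines: t = s·sin T/sin S ≈ 552.72.
Area = ½·s·r·sin T ≈ 80573.
Semiperimeter p = (381.45+423.2+552.72)/2 = 678.68.
Inradius = area/p = 80573/678.68 ≈ 118.72.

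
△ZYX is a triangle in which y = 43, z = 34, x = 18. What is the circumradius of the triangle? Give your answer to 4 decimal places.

By the law of cosines, cos Z = (y² + x² − z²) / (2·y·x) ≈ 0.65698, so ∠Z ≈ 48.93°.
Circumradius = z/(2 sin Z) ≈ 22.549.

22.5491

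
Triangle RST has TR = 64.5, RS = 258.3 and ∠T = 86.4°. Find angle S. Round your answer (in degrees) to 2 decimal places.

Law of sines: sin S = TR·sin T/RS ≈ 0.24922.
Since RS ≥ TR, only the acute value applies: ∠S ≈ 14.43°.
Then ∠R = 180° − ∠T − ∠S ≈ 79.17°.

14.43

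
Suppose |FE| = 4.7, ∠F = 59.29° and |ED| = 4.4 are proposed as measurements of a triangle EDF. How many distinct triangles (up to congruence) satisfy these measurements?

2

|FE|·sin F = 4.7·sin(59.29°) ≈ 4.041.
Since |FE| sin F < |ED| < |FE| (4.041 < 4.4 < 4.7), two triangles exist.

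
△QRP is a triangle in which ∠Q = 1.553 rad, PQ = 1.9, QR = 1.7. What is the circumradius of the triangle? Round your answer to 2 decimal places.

1.26

By the law of cosines, RP² = PQ² + QR² − 2·PQ·QR·cos Q = 6.385, so RP ≈ 2.5269.
Area = ½·PQ·QR·sin Q ≈ 1.6147.
Circumradius = RP/(2 sin Q) ≈ 1.2636.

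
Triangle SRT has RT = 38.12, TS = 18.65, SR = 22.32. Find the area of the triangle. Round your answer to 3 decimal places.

Semiperimeter s = (38.12 + 18.65 + 22.32)/2 = 39.545.
Heron's formula: area = √(39.545·1.425·20.895·17.225) ≈ 142.41.

142.414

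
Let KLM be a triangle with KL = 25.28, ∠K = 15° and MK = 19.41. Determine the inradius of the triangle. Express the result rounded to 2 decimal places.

By the law of cosines, LM² = MK² + KL² − 2·MK·KL·cos K = 67.896, so LM ≈ 8.2399.
Area = ½·MK·KL·sin K ≈ 63.499.
Semiperimeter s = (8.2399+19.41+25.28)/2 = 26.465.
Inradius = area/s = 63.499/26.465 ≈ 2.3994.

r ≈ 2.40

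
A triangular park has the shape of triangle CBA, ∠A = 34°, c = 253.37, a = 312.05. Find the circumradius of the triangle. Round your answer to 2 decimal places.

Law of sines: sin C = c·sin A/a ≈ 0.45404.
Since a ≥ c, only the acute value applies: ∠C ≈ 27.00°.
Then ∠B = 180° − ∠A − ∠C ≈ 119.00°.
Law of sines gives b = a·sin B/sin A ≈ 488.08.
Circumradius = a/(2 sin A) ≈ 279.02.

R ≈ 279.02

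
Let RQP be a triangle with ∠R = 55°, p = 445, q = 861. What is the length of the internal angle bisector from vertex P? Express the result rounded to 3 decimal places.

By the law of cosines, r² = q² + p² − 2·q·p·cos R = 4.9982e+05, so r ≈ 706.98.
Law of cosines again: cos P = (r² + q² − p²)/(2·r·q) ≈ 0.85683, so ∠P ≈ 31.04°.
The bisector from P has length 2·r·q·cos(∠P/2)/(r+q) ≈ 748.12.

t_P ≈ 748.118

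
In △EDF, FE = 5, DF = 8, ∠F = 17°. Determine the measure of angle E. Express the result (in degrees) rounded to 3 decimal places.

138.572

By the law of cosines, ED² = DF² + FE² − 2·DF·FE·cos F = 12.496, so ED ≈ 3.5349.
Law of cosines again: cos E = (FE² + ED² − DF²)/(2·FE·ED) ≈ -0.74979, so ∠E ≈ 138.57°.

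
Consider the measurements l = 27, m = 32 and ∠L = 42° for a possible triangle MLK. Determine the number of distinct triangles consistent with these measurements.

m·sin L = 32·sin(42°) ≈ 21.41.
Since m sin L < l < m (21.41 < 27 < 32), two triangles exist.

2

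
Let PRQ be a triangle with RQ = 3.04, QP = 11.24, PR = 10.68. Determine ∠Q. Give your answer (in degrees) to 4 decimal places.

By the law of cosines, cos Q = (RQ² + QP² − PR²) / (2·RQ·QP) ≈ 0.31485, so ∠Q ≈ 71.65°.

∠Q ≈ 71.6481°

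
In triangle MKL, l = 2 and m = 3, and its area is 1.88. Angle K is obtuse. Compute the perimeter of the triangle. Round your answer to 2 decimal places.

From area = ½·l·m·sin K, we get sin K = 2·area/(l·m) ≈ 0.62667.
Taking the obtuse solution, ∠K ≈ 2.464 rad.
Law of cosines then gives k ≈ 4.7277.
Perimeter = 3 + 4.7277 + 2 = 9.7277.

perimeter ≈ 9.73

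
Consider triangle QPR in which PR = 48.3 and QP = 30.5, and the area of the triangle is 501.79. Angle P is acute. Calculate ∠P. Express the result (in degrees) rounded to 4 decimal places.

∠P ≈ 42.9412°

From area = ½·QP·PR·sin P, we get sin P = 2·area/(QP·PR) ≈ 0.68125.
Taking the acute solution, ∠P ≈ 42.94°.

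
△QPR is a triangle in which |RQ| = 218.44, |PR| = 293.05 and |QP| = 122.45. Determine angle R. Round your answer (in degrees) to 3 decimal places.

By the law of cosines, cos R = (|PR|² + |RQ|² − |QP|²) / (2·|PR|·|RQ|) ≈ 0.92636, so ∠R ≈ 22.12°.

∠R ≈ 22.125°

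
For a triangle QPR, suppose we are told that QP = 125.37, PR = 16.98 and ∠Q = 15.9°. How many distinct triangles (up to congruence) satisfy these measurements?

0

QP·sin Q = 125.37·sin(15.9°) ≈ 34.35.
Since PR = 16.98 < 34.35 = QP sin Q, no triangle exists.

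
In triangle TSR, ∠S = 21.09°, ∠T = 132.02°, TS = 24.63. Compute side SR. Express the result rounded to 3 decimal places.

40.457

The third angle is ∠R = 180° − ∠T − ∠S = 26.89°.
Law of sines: SR = TS·sin T/sin R ≈ 40.457.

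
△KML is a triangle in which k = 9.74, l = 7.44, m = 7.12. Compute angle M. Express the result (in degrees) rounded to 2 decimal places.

By the law of cosines, cos M = (l² + k² − m²) / (2·l·k) ≈ 0.68672, so ∠M ≈ 46.63°.

∠M ≈ 46.63°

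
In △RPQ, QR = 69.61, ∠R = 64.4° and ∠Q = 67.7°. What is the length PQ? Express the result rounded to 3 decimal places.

The third angle is ∠P = 180° − ∠Q − ∠R = 47.90°.
Law of sines: PQ = QR·sin R/sin P ≈ 84.607.

84.607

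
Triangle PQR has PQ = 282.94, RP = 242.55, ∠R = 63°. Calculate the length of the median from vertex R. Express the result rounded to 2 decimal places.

228.58

Law of sines: sin Q = RP·sin R/PQ ≈ 0.76381.
Since PQ ≥ RP, only the acute value applies: ∠Q ≈ 49.80°.
Then ∠P = 180° − ∠R − ∠Q ≈ 67.20°.
Law of sines gives QR = PQ·sin P/sin R ≈ 292.74.
Median from R: ½√(2·QR² + 2·RP² − PQ²) ≈ 228.58.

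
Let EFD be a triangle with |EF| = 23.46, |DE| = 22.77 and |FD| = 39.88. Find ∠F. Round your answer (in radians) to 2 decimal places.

By the law of cosines, cos F = (|EF|² + |FD|² − |DE|²) / (2·|EF|·|FD|) ≈ 0.86700, so ∠F ≈ 0.5216 rad.

0.52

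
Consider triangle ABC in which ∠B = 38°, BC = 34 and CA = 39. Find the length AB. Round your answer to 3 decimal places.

59.699

Law of sines: sin A = BC·sin B/CA ≈ 0.53673.
Since CA ≥ BC, only the acute value applies: ∠A ≈ 32.46°.
Then ∠C = 180° − ∠B − ∠A ≈ 109.54°.
Law of sines gives AB = CA·sin C/sin B ≈ 59.699.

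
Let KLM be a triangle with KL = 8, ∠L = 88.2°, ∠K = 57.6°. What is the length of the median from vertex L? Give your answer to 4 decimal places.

The third angle is ∠M = 180° − ∠K − ∠L = 34.20°.
Law of sines: LM = KL·sin K/sin M ≈ 12.017.
Law of sines: MK = KL·sin L/sin M ≈ 14.226.
Median from L: ½√(2·KL² + 2·LM² − MK²) ≈ 7.3221.

m_L ≈ 7.3221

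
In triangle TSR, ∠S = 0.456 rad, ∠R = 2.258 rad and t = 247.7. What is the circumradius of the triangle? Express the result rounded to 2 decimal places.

The third angle is ∠T = π − ∠S − ∠R = 0.428 rad.
Law of sines: s = t·sin S/sin T ≈ 263.04.
Law of sines: r = t·sin R/sin T ≈ 461.75.
Circumradius = t/(2 sin T) ≈ 298.66.

298.66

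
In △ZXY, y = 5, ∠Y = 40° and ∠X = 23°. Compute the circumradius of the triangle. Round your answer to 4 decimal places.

The third angle is ∠Z = 180° − ∠X − ∠Y = 117.00°.
Law of sines: z = y·sin Z/sin Y ≈ 6.9308.
Law of sines: x = y·sin X/sin Y ≈ 3.0393.
Circumradius = y/(2 sin Y) ≈ 3.8893.

3.8893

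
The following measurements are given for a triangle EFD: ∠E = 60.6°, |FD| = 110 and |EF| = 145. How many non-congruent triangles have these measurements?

0

|EF|·sin E = 145·sin(60.6°) ≈ 126.3.
Since |FD| = 110 < 126.3 = |EF| sin E, no triangle exists.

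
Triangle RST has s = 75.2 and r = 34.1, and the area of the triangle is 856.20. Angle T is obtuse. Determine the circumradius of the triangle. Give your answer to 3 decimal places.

77.217

From area = ½·r·s·sin T, we get sin T = 2·area/(r·s) ≈ 0.66778.
Taking the obtuse solution, ∠T ≈ 138.10°.
Law of cosines then gives t ≈ 103.13.
Circumradius = t/(2 sin T) ≈ 77.217.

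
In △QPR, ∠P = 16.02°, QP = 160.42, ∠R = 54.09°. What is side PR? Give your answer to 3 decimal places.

The third angle is ∠Q = 180° − ∠P − ∠R = 109.89°.
Law of sines: PR = QP·sin Q/sin R ≈ 186.25.

186.249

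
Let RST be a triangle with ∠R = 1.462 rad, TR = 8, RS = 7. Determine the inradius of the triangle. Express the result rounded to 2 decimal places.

By the law of cosines, ST² = TR² + RS² − 2·TR·RS·cos R = 100.84, so ST ≈ 10.042.
Area = ½·TR·RS·sin R ≈ 27.834.
Semiperimeter s = (10.042+8+7)/2 = 12.521.
Inradius = area/s = 27.834/12.521 ≈ 2.223.

r ≈ 2.22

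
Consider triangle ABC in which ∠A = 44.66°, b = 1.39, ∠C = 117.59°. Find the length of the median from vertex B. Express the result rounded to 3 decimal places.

3.580

The third angle is ∠B = 180° − ∠C − ∠A = 17.75°.
Law of sines: a = b·sin A/sin B ≈ 3.2048.
Law of sines: c = b·sin C/sin B ≈ 4.0409.
Median from B: ½√(2·c² + 2·a² − b²) ≈ 3.5801.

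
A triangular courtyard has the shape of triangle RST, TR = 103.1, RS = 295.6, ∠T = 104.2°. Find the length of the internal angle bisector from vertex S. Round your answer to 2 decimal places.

t_S ≈ 268.54

Law of sines: sin S = TR·sin T/RS ≈ 0.33813.
Since RS ≥ TR, only the acute value applies: ∠S ≈ 19.76°.
Then ∠R = 180° − ∠T − ∠S ≈ 56.04°.
Law of sines gives ST = RS·sin R/sin T ≈ 252.9.
The bisector from S has length 2·RS·ST·cos(∠S/2)/(RS+ST) ≈ 268.54.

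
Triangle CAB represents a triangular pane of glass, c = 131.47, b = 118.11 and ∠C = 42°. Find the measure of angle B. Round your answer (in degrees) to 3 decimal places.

Law of sines: sin B = b·sin C/c ≈ 0.60113.
Since c ≥ b, only the acute value applies: ∠B ≈ 36.95°.
Then ∠A = 180° − ∠C − ∠B ≈ 101.05°.

∠B ≈ 36.951°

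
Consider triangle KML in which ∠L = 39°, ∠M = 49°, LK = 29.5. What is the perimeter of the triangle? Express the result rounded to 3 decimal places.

The third angle is ∠K = 180° − ∠M − ∠L = 92.00°.
Law of sines: ML = LK·sin K/sin M ≈ 39.064.
Law of sines: KM = LK·sin L/sin M ≈ 24.599.
Semiperimeter s = (39.064+29.5+24.599)/2 = 46.581.
Perimeter = 39.064 + 29.5 + 24.599 = 93.163.

perimeter ≈ 93.163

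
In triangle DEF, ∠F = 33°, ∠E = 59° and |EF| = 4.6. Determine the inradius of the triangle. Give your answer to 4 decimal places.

The third angle is ∠D = 180° − ∠E − ∠F = 88.00°.
Law of sines: |FD| = |EF|·sin E/sin D ≈ 3.9454.
Law of sines: |DE| = |EF|·sin F/sin D ≈ 2.5069.
Area = ½·|EF|·|FD|·sin F ≈ 4.9422.
Semiperimeter s = (4.6+3.9454+2.5069)/2 = 5.5261.
Inradius = area/s = 4.9422/5.5261 ≈ 0.89434.

r ≈ 0.8943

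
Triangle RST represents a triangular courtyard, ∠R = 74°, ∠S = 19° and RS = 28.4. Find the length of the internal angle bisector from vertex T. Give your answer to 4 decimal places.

The third angle is ∠T = 180° − ∠R − ∠S = 87.00°.
Law of sines: ST = RS·sin R/sin T ≈ 27.337.
Law of sines: TR = RS·sin S/sin T ≈ 9.2588.
The bisector from T has length 2·ST·TR·cos(∠T/2)/(ST+TR) ≈ 10.034.

10.0339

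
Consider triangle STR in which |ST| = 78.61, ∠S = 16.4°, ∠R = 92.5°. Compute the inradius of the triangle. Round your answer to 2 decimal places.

The third angle is ∠T = 180° − ∠R − ∠S = 71.10°.
Law of sines: |TR| = |ST|·sin S/sin R ≈ 22.216.
Law of sines: |RS| = |ST|·sin T/sin R ≈ 74.443.
Area = ½·|ST|·|TR|·sin T ≈ 826.12.
Semiperimeter s = (22.216+74.443+78.61)/2 = 87.634.
Inradius = area/s = 826.12/87.634 ≈ 9.4269.

9.43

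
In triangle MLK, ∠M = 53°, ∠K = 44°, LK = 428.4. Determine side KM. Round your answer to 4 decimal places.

532.4166

The third angle is ∠L = 180° − ∠K − ∠M = 83.00°.
Law of sines: KM = LK·sin L/sin M ≈ 532.42.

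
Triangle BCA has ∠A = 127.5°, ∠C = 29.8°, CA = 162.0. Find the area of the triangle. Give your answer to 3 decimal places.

The third angle is ∠B = 180° − ∠C − ∠A = 22.70°.
Law of sines: AB = CA·sin C/sin B ≈ 208.63.
Law of sines: BC = CA·sin A/sin B ≈ 333.04.
Area = ½·CA·AB·sin A ≈ 13407.

13406.603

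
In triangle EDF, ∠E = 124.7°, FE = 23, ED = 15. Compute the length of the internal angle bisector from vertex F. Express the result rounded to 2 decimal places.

26.92

By the law of cosines, DF² = FE² + ED² − 2·FE·ED·cos E = 1146.8, so DF ≈ 33.864.
Law of cosines again: cos F = (DF² + FE² − ED²)/(2·DF·FE) ≈ 0.93134, so ∠F ≈ 21.36°.
The bisector from F has length 2·DF·FE·cos(∠F/2)/(DF+FE) ≈ 26.92.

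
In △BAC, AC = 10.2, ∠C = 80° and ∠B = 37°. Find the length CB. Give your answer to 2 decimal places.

15.10

The third angle is ∠A = 180° − ∠C − ∠B = 63.00°.
Law of sines: CB = AC·sin A/sin B ≈ 15.101.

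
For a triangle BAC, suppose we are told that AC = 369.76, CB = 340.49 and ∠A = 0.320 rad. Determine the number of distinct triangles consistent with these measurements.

2

AC·sin A = 369.76·sin(0.320 rad) ≈ 116.3.
Since AC sin A < CB < AC (116.3 < 340.49 < 369.76), two triangles exist.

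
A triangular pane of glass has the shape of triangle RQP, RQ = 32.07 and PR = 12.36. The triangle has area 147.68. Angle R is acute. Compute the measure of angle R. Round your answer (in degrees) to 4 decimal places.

From area = ½·PR·RQ·sin R, we get sin R = 2·area/(PR·RQ) ≈ 0.74513.
Taking the acute solution, ∠R ≈ 48.17°.

48.1706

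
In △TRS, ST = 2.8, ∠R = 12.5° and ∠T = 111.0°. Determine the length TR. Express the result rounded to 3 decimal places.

10.788

The third angle is ∠S = 180° − ∠T − ∠R = 56.50°.
Law of sines: TR = ST·sin S/sin R ≈ 10.788.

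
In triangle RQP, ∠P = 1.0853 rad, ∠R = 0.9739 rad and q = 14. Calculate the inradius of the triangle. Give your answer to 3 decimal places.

The third angle is ∠Q = π − ∠P − ∠R = 1.0824 rad.
Law of sines: r = q·sin R/sin Q ≈ 13.112.
Law of sines: p = q·sin P/sin Q ≈ 14.022.
Area = ½·q·r·sin P ≈ 81.179.
Semiperimeter s = (13.112+14+14.022)/2 = 20.567.
Inradius = area/s = 81.179/20.567 ≈ 3.9471.

3.947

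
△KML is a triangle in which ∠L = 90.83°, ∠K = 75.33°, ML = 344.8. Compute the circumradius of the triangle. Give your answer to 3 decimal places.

The third angle is ∠M = 180° − ∠L − ∠K = 13.84°.
Law of sines: LK = ML·sin M/sin K ≈ 85.26.
Law of sines: KM = ML·sin L/sin K ≈ 356.38.
Circumradius = ML/(2 sin K) ≈ 178.21.

R ≈ 178.210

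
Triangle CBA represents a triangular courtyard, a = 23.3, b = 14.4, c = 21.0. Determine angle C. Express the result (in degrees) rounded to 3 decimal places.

∠C ≈ 62.558°

By the law of cosines, cos C = (b² + a² − c²) / (2·b·a) ≈ 0.46085, so ∠C ≈ 62.56°.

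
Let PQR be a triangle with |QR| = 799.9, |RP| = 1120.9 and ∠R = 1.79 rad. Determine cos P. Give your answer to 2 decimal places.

cos P ≈ 0.86

By the law of cosines, |PQ|² = |QR|² + |RP|² − 2·|QR|·|RP|·cos R = 2.2862e+06, so |PQ| ≈ 1512.
Law of cosines again: cos P = (|RP|² + |PQ|² − |QR|²)/(2·|RP|·|PQ|) ≈ 0.85637, so ∠P ≈ 0.543 rad.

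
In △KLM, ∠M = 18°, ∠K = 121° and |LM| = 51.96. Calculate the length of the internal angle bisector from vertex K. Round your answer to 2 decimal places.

The third angle is ∠L = 180° − ∠M − ∠K = 41.00°.
Law of sines: |MK| = |LM|·sin L/sin K ≈ 39.769.
Law of sines: |KL| = |LM|·sin M/sin K ≈ 18.732.
The bisector from K has length 2·|MK|·|KL|·cos(∠K/2)/(|MK|+|KL|) ≈ 12.541.

12.54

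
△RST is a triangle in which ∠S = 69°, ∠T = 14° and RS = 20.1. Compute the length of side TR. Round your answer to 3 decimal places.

The third angle is ∠R = 180° − ∠S − ∠T = 97.00°.
Law of sines: TR = RS·sin S/sin T ≈ 77.566.

77.566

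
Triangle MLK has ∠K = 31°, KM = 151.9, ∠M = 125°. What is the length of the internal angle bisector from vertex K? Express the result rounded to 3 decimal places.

The third angle is ∠L = 180° − ∠K − ∠M = 24.00°.
Law of sines: LK = KM·sin M/sin L ≈ 305.92.
Law of sines: ML = KM·sin K/sin L ≈ 192.35.
The bisector from K has length 2·LK·KM·cos(∠K/2)/(LK+KM) ≈ 195.62.

195.619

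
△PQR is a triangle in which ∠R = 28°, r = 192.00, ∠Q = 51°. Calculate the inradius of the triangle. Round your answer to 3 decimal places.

65.734

The third angle is ∠P = 180° − ∠Q − ∠R = 101.00°.
Law of sines: p = r·sin P/sin R ≈ 401.46.
Law of sines: q = r·sin Q/sin R ≈ 317.83.
Area = ½·r·p·sin Q ≈ 29951.
Semiperimeter s = (401.46+317.83+192)/2 = 455.64.
Inradius = area/s = 29951/455.64 ≈ 65.734.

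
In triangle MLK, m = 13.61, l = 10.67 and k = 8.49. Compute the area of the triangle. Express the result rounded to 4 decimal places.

area ≈ 45.2938

Semiperimeter s = (13.61 + 10.67 + 8.49)/2 = 16.385.
Heron's formula: area = √(16.385·2.775·5.715·7.895) ≈ 45.294.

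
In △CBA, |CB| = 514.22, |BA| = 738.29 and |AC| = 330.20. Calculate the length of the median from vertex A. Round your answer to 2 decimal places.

510.83

Median from A: ½√(2·|BA|² + 2·|AC|² − |CB|²) ≈ 510.83.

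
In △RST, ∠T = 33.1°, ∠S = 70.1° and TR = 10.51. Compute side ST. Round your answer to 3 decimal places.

The third angle is ∠R = 180° − ∠S − ∠T = 76.80°.
Law of sines: ST = TR·sin R/sin S ≈ 10.882.

10.882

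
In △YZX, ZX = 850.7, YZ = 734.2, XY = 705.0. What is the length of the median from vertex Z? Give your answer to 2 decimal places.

Median from Z: ½√(2·YZ² + 2·ZX² − XY²) ≈ 712.12.

712.12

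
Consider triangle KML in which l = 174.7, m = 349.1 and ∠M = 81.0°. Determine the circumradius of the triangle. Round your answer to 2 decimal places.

176.73

Law of sines: sin L = l·sin M/m ≈ 0.49427.
Since m ≥ l, only the acute value applies: ∠L ≈ 29.62°.
Then ∠K = 180° − ∠M − ∠L ≈ 69.38°.
Law of sines gives k = m·sin K/sin M ≈ 330.8.
Circumradius = m/(2 sin M) ≈ 176.73.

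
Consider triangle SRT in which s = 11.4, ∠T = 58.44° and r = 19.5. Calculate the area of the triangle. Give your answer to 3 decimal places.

94.710

Area = ½·s·r·sin T ≈ 94.71.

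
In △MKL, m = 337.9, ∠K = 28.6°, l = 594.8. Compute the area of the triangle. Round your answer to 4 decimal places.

Area = ½·l·m·sin K ≈ 48104.

area ≈ 48104.4437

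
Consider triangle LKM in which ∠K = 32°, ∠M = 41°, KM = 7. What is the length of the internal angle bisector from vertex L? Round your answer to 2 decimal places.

2.55

The third angle is ∠L = 180° − ∠K − ∠M = 107.00°.
Law of sines: ML = KM·sin K/sin L ≈ 3.8789.
Law of sines: LK = KM·sin M/sin L ≈ 4.8022.
The bisector from L has length 2·ML·LK·cos(∠L/2)/(ML+LK) ≈ 2.5527.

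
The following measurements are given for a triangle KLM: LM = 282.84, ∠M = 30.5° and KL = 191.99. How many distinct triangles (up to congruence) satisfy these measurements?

2

LM·sin M = 282.84·sin(30.5°) ≈ 143.6.
Since LM sin M < KL < LM (143.6 < 191.99 < 282.84), two triangles exist.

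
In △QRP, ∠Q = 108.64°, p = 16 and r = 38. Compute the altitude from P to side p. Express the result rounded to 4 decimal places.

By the law of cosines, q² = r² + p² − 2·r·p·cos Q = 2088.7, so q ≈ 45.702.
Area = ½·r·p·sin Q ≈ 288.05.
The altitude from P has length 2·area/p ≈ 36.007.

h_P ≈ 36.0067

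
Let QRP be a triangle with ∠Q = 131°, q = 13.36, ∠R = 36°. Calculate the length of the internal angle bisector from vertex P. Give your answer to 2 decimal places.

The third angle is ∠P = 180° − ∠Q − ∠R = 13.00°.
Law of sines: r = q·sin R/sin Q ≈ 10.405.
Law of sines: p = q·sin P/sin Q ≈ 3.9821.
The bisector from P has length 2·q·r·cos(∠P/2)/(q+r) ≈ 11.624.

t_P ≈ 11.62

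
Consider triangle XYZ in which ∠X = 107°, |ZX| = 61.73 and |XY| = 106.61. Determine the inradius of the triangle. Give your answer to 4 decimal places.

r ≈ 20.5488

By the law of cosines, |YZ|² = |ZX|² + |XY|² − 2·|ZX|·|XY|·cos X = 19025, so |YZ| ≈ 137.93.
Area = ½·|ZX|·|XY|·sin X ≈ 3146.7.
Semiperimeter s = (137.93+61.73+106.61)/2 = 153.13.
Inradius = area/s = 3146.7/153.13 ≈ 20.549.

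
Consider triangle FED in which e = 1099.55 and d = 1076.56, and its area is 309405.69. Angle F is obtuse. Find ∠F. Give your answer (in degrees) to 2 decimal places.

From area = ½·e·d·sin F, we get sin F = 2·area/(e·d) ≈ 0.52276.
Taking the obtuse solution, ∠F ≈ 148.48°.

∠F ≈ 148.48°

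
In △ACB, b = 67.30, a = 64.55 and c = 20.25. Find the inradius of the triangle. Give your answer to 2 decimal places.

Semiperimeter s = (64.55 + 20.25 + 67.3)/2 = 76.05.
Heron's formula: area = √(76.05·11.5·55.8·8.75) ≈ 653.46.
Inradius = area/s = 653.46/76.05 ≈ 8.5925.

r ≈ 8.59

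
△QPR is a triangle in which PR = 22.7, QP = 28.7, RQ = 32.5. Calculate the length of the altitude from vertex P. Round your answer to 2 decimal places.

Semiperimeter s = (22.7 + 32.5 + 28.7)/2 = 41.95.
Heron's formula: area = √(41.95·19.25·9.45·13.25) ≈ 317.98.
The altitude from P has length 2·area/RQ ≈ 19.568.

h_P ≈ 19.57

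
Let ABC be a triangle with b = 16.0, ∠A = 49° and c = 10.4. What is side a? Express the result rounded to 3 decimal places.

By the law of cosines, a² = b² + c² − 2·b·c·cos A = 145.82, so a ≈ 12.076.

12.076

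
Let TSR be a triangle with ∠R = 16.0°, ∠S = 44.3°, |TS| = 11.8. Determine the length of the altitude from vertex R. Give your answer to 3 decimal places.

The third angle is ∠T = 180° − ∠S − ∠R = 119.70°.
Law of sines: |SR| = |TS|·sin T/sin R ≈ 37.186.
Law of sines: |RT| = |TS|·sin S/sin R ≈ 29.899.
Area = ½·|TS|·|SR|·sin S ≈ 153.23.
The altitude from R has length 2·area/|TS| ≈ 25.971.

h_R ≈ 25.971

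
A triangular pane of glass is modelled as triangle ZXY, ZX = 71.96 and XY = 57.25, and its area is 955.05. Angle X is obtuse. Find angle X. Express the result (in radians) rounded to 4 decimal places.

From area = ½·ZX·XY·sin X, we get sin X = 2·area/(ZX·XY) ≈ 0.46365.
Taking the obtuse solution, ∠X ≈ 2.659 rad.

∠X ≈ 2.6595 rad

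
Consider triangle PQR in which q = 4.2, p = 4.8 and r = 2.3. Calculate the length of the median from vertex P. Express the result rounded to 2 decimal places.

Median from P: ½√(2·q² + 2·r² − p²) ≈ 2.3885.

m_P ≈ 2.39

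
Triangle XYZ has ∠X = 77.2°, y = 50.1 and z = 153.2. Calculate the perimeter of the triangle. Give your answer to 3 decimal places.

By the law of cosines, x² = y² + z² − 2·y·z·cos X = 22579, so x ≈ 150.26.
Semiperimeter s = (150.26+50.1+153.2)/2 = 176.78.
Perimeter = 150.26 + 50.1 + 153.2 = 353.56.

perimeter ≈ 353.564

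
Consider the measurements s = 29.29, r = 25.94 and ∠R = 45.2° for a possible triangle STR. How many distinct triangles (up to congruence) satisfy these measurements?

s·sin R = 29.29·sin(45.2°) ≈ 20.78.
Since s sin R < r < s (20.78 < 25.94 < 29.29), two triangles exist.

2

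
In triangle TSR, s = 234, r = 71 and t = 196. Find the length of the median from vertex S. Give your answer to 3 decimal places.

m_S ≈ 89.663

Median from S: ½√(2·r² + 2·t² − s²) ≈ 89.663.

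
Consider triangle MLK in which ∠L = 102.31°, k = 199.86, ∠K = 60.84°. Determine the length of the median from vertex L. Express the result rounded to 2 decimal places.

The third angle is ∠M = 180° − ∠L − ∠K = 16.85°.
Law of sines: m = k·sin M/sin K ≈ 66.341.
Law of sines: l = k·sin L/sin K ≈ 223.6.
Median from L: ½√(2·k² + 2·m² − l²) ≈ 98.351.

m_L ≈ 98.35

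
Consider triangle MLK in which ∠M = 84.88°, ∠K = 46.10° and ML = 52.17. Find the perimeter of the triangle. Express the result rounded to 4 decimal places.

178.9438

The third angle is ∠L = 180° − ∠K − ∠M = 49.02°.
Law of sines: LK = ML·sin M/sin K ≈ 72.114.
Law of sines: KM = ML·sin L/sin K ≈ 54.66.
Semiperimeter s = (72.114+54.66+52.17)/2 = 89.472.
Perimeter = 72.114 + 54.66 + 52.17 = 178.94.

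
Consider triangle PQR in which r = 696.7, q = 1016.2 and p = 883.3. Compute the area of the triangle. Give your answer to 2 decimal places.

302136.16

Semiperimeter s = (883.3 + 1016.2 + 696.7)/2 = 1298.1.
Heron's formula: area = √(1298.1·414.8·281.9·601.4) ≈ 3.0214e+05.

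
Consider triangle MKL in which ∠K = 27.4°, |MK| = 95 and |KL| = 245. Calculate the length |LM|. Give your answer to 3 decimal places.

By the law of cosines, |LM|² = |MK|² + |KL|² − 2·|MK|·|KL|·cos K = 27722, so |LM| ≈ 166.5.

166.500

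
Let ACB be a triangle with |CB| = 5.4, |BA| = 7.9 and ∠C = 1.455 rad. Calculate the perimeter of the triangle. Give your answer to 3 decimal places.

19.724

Law of sines: sin A = |CB|·sin C/|BA| ≈ 0.67897.
Since |BA| ≥ |CB|, only the acute value applies: ∠A ≈ 0.746 rad.
Then ∠B = π − ∠C − ∠A ≈ 0.940 rad.
Law of sines gives |AC| = |BA|·sin B/sin C ≈ 6.4238.
Semiperimeter s = (5.4+7.9+6.4238)/2 = 9.8619.
Perimeter = 5.4 + 7.9 + 6.4238 = 19.724.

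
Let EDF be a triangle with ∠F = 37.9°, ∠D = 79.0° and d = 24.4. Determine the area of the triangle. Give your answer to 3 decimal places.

166.127

The third angle is ∠E = 180° − ∠D − ∠F = 63.10°.
Law of sines: e = d·sin E/sin D ≈ 22.167.
Law of sines: f = d·sin F/sin D ≈ 15.269.
Area = ½·d·e·sin F ≈ 166.13.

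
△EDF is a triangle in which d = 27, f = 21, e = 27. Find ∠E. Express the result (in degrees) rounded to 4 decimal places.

By the law of cosines, cos E = (d² + f² − e²) / (2·d·f) ≈ 0.38889, so ∠E ≈ 67.11°.

∠E ≈ 67.1146°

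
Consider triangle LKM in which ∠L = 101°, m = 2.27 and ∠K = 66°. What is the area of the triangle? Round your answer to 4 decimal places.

The third angle is ∠M = 180° − ∠L − ∠K = 13.00°.
Law of sines: l = m·sin L/sin M ≈ 9.9057.
Law of sines: k = m·sin K/sin M ≈ 9.2187.
Area = ½·m·l·sin K ≈ 10.271.

10.2709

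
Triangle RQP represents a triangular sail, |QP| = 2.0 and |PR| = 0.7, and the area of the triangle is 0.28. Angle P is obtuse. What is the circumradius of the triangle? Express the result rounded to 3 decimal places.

3.320

From area = ½·|QP|·|PR|·sin P, we get sin P = 2·area/(|QP|·|PR|) ≈ 0.40000.
Taking the obtuse solution, ∠P ≈ 2.730 rad.
Law of cosines then gives |RQ| ≈ 2.6564.
Circumradius = |RQ|/(2 sin P) ≈ 3.3204.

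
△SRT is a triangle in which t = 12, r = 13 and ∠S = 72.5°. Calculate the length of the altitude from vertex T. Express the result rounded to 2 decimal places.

h_T ≈ 12.40

By the law of cosines, s² = r² + t² − 2·r·t·cos S = 219.18, so s ≈ 14.805.
Area = ½·r·t·sin S ≈ 74.39.
The altitude from T has length 2·area/t ≈ 12.398.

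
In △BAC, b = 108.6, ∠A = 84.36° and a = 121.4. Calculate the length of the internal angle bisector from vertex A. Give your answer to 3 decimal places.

t_A ≈ 60.825

Law of sines: sin B = b·sin A/a ≈ 0.89023.
Since a ≥ b, only the acute value applies: ∠B ≈ 62.90°.
Then ∠C = 180° − ∠A − ∠B ≈ 32.74°.
Law of sines gives c = a·sin C/sin A ≈ 65.971.
The bisector from A has length 2·c·b·cos(∠A/2)/(c+b) ≈ 60.825.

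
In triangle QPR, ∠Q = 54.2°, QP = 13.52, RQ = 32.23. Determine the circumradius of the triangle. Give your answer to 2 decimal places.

16.45

By the law of cosines, PR² = RQ² + QP² − 2·RQ·QP·cos Q = 711.77, so PR ≈ 26.679.
Area = ½·RQ·QP·sin Q ≈ 176.71.
Circumradius = PR/(2 sin Q) ≈ 16.447.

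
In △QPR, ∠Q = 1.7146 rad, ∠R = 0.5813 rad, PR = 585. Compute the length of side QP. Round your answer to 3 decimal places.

The third angle is ∠P = π − ∠R − ∠Q = 0.8457 rad.
Law of sines: QP = PR·sin R/sin Q ≈ 324.58.

324.580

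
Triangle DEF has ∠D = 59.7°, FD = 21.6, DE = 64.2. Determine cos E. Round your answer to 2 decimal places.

By the law of cosines, EF² = FD² + DE² − 2·FD·DE·cos D = 3188.9, so EF ≈ 56.471.
Law of cosines again: cos E = (DE² + EF² − FD²)/(2·DE·EF) ≈ 0.94389, so ∠E ≈ 19.28°.

0.94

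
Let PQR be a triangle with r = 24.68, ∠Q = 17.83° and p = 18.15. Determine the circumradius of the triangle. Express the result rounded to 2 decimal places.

By the law of cosines, q² = r² + p² − 2·r·p·cos Q = 85.671, so q ≈ 9.2559.
Area = ½·r·p·sin Q ≈ 68.579.
Circumradius = q/(2 sin Q) ≈ 15.114.

15.11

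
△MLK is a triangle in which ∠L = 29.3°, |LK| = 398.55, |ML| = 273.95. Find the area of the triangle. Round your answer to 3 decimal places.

area ≈ 26716.066

Area = ½·|ML|·|LK|·sin L ≈ 26716.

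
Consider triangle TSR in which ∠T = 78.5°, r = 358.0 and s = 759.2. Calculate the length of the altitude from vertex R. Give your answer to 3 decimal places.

743.959

By the law of cosines, t² = s² + r² − 2·s·r·cos T = 5.9617e+05, so t ≈ 772.12.
Area = ½·s·r·sin T ≈ 1.3317e+05.
The altitude from R has length 2·area/r ≈ 743.96.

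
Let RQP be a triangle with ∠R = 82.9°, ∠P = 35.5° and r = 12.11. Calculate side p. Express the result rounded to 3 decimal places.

7.087

The third angle is ∠Q = 180° − ∠P − ∠R = 61.60°.
Law of sines: p = r·sin P/sin R ≈ 7.0867.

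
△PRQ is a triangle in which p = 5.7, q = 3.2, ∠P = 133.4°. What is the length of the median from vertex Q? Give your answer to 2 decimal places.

Law of sines: sin Q = q·sin P/p ≈ 0.40790.
Since p ≥ q, only the acute value applies: ∠Q ≈ 24.07°.
Then ∠R = 180° − ∠P − ∠Q ≈ 22.53°.
Law of sines gives r = p·sin R/sin P ≈ 3.0056.
Median from Q: ½√(2·p² + 2·r² − q²) ≈ 4.2663.

m_Q ≈ 4.27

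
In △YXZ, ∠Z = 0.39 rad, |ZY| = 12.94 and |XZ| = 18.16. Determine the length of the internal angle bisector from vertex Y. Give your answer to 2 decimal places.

t_Y ≈ 4.97

By the law of cosines, |YX|² = |XZ|² + |ZY|² − 2·|XZ|·|ZY|·cos Z = 62.54, so |YX| ≈ 7.9082.
Law of cosines again: cos Y = (|ZY|² + |YX|² − |XZ|²)/(2·|ZY|·|YX|) ≈ -0.48764, so ∠Y ≈ 2.080 rad.
The bisector from Y has length 2·|ZY|·|YX|·cos(∠Y/2)/(|ZY|+|YX|) ≈ 4.9687.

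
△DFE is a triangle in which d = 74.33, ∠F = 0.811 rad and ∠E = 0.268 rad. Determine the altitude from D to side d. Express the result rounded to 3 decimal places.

The third angle is ∠D = π − ∠F − ∠E = 2.063 rad.
Law of sines: f = d·sin F/sin D ≈ 61.133.
Law of sines: e = d·sin E/sin D ≈ 22.329.
Area = ½·d·f·sin E ≈ 601.63.
The altitude from D has length 2·area/d ≈ 16.188.

16.188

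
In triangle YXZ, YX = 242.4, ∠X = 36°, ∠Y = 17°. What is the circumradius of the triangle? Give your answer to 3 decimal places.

R ≈ 151.759

The third angle is ∠Z = 180° − ∠Y − ∠X = 127.00°.
Law of sines: XZ = YX·sin Y/sin Z ≈ 88.74.
Law of sines: ZY = YX·sin X/sin Z ≈ 178.4.
Circumradius = YX/(2 sin Z) ≈ 151.76.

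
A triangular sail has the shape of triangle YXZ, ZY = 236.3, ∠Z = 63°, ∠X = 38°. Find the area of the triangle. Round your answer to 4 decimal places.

area ≈ 39662.7598

The third angle is ∠Y = 180° − ∠X − ∠Z = 79.00°.
Law of sines: XZ = ZY·sin Y/sin X ≈ 376.76.
Law of sines: YX = ZY·sin Z/sin X ≈ 341.98.
Area = ½·ZY·XZ·sin Z ≈ 39663.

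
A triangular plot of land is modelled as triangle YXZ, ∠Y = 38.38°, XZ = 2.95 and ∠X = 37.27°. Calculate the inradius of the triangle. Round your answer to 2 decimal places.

r ≈ 0.79

The third angle is ∠Z = 180° − ∠Y − ∠X = 104.35°.
Law of sines: ZY = XZ·sin X/sin Y ≈ 2.8773.
Law of sines: YX = XZ·sin Z/sin Y ≈ 4.6031.
Area = ½·XZ·ZY·sin Z ≈ 4.1116.
Semiperimeter s = (2.95+2.8773+4.6031)/2 = 5.2152.
Inradius = area/s = 4.1116/5.2152 ≈ 0.78839.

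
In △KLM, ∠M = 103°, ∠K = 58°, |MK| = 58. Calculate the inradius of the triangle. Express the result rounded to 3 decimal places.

22.312

The third angle is ∠L = 180° − ∠M − ∠K = 19.00°.
Law of sines: |LM| = |MK|·sin K/sin L ≈ 151.08.
Law of sines: |KL| = |MK|·sin M/sin L ≈ 173.58.
Area = ½·|MK|·|LM|·sin M ≈ 4269.
Semiperimeter s = (151.08+58+173.58)/2 = 191.33.
Inradius = area/s = 4269/191.33 ≈ 22.312.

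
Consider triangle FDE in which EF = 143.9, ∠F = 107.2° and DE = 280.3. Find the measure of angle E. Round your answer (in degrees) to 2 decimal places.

Law of sines: sin D = EF·sin F/DE ≈ 0.49042.
Since DE ≥ EF, only the acute value applies: ∠D ≈ 29.37°.
Then ∠E = 180° − ∠F − ∠D ≈ 43.43°.

∠E ≈ 43.43°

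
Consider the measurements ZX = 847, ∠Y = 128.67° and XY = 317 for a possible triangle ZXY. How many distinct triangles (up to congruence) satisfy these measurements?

1

XY·sin Y = 317·sin(128.67°) ≈ 247.5.
Since ∠Y is not acute, a triangle exists only if ZX > XY; here ZX > XY, so there is exactly one triangle.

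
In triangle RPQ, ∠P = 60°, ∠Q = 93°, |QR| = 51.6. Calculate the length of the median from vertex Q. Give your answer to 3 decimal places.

28.496

The third angle is ∠R = 180° − ∠P − ∠Q = 27.00°.
Law of sines: |PQ| = |QR|·sin R/sin P ≈ 27.05.
Law of sines: |RP| = |QR|·sin Q/sin P ≈ 59.501.
Median from Q: ½√(2·|PQ|² + 2·|QR|² − |RP|²) ≈ 28.496.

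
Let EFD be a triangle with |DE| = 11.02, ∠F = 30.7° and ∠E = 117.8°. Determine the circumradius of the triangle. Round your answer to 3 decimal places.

The third angle is ∠D = 180° − ∠E − ∠F = 31.50°.
Law of sines: |FD| = |DE|·sin E/sin F ≈ 19.094.
Law of sines: |EF| = |DE|·sin D/sin F ≈ 11.278.
Circumradius = |DE|/(2 sin F) ≈ 10.792.

R ≈ 10.792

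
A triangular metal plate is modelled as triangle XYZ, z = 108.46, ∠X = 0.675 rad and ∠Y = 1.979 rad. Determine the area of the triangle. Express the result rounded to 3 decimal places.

area ≈ 7200.666

The third angle is ∠Z = π − ∠X − ∠Y = 0.488 rad.
Law of sines: x = z·sin X/sin Z ≈ 144.67.
Law of sines: y = z·sin Y/sin Z ≈ 212.48.
Area = ½·z·x·sin Y ≈ 7200.7.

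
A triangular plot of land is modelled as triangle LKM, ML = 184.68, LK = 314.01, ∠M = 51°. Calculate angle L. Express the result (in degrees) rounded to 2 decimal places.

101.80

Law of sines: sin K = ML·sin M/LK ≈ 0.45707.
Since LK ≥ ML, only the acute value applies: ∠K ≈ 27.20°.
Then ∠L = 180° − ∠M − ∠K ≈ 101.80°.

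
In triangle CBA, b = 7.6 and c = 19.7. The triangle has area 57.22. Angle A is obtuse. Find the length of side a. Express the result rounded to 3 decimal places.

From area = ½·c·b·sin A, we get sin A = 2·area/(c·b) ≈ 0.76436.
Taking the obtuse solution, ∠A ≈ 130.15°.
Law of cosines then gives a ≈ 25.277.

25.277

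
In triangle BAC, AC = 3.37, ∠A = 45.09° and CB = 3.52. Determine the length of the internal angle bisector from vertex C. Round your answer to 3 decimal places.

Law of sines: sin B = AC·sin A/CB ≈ 0.67804.
Since CB ≥ AC, only the acute value applies: ∠B ≈ 42.69°.
Then ∠C = 180° − ∠A − ∠B ≈ 92.22°.
Law of sines gives BA = CB·sin C/sin A ≈ 4.9665.
The bisector from C has length 2·AC·CB·cos(∠C/2)/(AC+CB) ≈ 2.3872.

t_C ≈ 2.387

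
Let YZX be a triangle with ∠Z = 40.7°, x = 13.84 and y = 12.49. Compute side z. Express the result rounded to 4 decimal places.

By the law of cosines, z² = x² + y² − 2·x·y·cos Z = 85.441, so z ≈ 9.2434.

9.2434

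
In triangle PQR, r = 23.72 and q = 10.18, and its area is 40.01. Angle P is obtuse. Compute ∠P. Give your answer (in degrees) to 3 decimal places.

From area = ½·q·r·sin P, we get sin P = 2·area/(q·r) ≈ 0.33139.
Taking the obtuse solution, ∠P ≈ 160.65°.

160.647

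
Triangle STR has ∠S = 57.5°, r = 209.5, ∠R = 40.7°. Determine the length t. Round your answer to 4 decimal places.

The third angle is ∠T = 180° − ∠R − ∠S = 81.80°.
Law of sines: t = r·sin T/sin R ≈ 317.99.

317.9859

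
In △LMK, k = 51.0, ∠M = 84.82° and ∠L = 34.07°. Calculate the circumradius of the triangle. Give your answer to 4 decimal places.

The third angle is ∠K = 180° − ∠L − ∠M = 61.11°.
Law of sines: l = k·sin L/sin K ≈ 32.631.
Law of sines: m = k·sin M/sin K ≈ 58.011.
Circumradius = k/(2 sin K) ≈ 29.125.

R ≈ 29.1246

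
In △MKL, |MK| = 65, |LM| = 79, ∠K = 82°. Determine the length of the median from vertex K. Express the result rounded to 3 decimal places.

m_K ≈ 45.348

Law of sines: sin L = |MK|·sin K/|LM| ≈ 0.81478.
Since |LM| ≥ |MK|, only the acute value applies: ∠L ≈ 54.57°.
Then ∠M = 180° − ∠K − ∠L ≈ 43.43°.
Law of sines gives |KL| = |LM|·sin M/sin K ≈ 54.848.
Median from K: ½√(2·|MK|² + 2·|KL|² − |LM|²) ≈ 45.348.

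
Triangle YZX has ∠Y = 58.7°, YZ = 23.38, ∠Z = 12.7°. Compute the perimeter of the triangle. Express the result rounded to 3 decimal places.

perimeter ≈ 49.881

The third angle is ∠X = 180° − ∠Y − ∠Z = 108.60°.
Law of sines: ZX = YZ·sin Y/sin X ≈ 21.078.
Law of sines: XY = YZ·sin Z/sin X ≈ 5.4233.
Semiperimeter s = (21.078+5.4233+23.38)/2 = 24.941.
Perimeter = 21.078 + 5.4233 + 23.38 = 49.881.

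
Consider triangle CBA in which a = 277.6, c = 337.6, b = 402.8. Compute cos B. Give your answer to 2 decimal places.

0.15

By the law of cosines, cos B = (a² + c² − b²) / (2·a·c) ≈ 0.15359, so ∠B ≈ 81.17°.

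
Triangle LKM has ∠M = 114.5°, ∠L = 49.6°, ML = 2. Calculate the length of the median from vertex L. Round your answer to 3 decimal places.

m_L ≈ 4.042

The third angle is ∠K = 180° − ∠M − ∠L = 15.90°.
Law of sines: KM = ML·sin L/sin K ≈ 5.5595.
Law of sines: LK = ML·sin M/sin K ≈ 6.643.
Median from L: ½√(2·ML² + 2·LK² − KM²) ≈ 4.042.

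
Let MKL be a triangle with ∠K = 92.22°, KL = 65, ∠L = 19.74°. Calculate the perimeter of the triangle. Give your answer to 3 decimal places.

perimeter ≈ 158.704

The third angle is ∠M = 180° − ∠K − ∠L = 68.04°.
Law of sines: LM = KL·sin K/sin M ≈ 70.032.
Law of sines: MK = KL·sin L/sin M ≈ 23.671.
Semiperimeter s = (65+70.032+23.671)/2 = 79.352.
Perimeter = 65 + 70.032 + 23.671 = 158.7.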